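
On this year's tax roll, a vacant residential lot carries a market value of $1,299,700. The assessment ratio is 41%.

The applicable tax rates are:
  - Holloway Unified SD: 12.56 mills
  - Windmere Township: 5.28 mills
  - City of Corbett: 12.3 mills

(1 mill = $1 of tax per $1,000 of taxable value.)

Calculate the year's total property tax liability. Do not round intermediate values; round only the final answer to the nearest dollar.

Assessed value = $1,299,700 × 0.41 = $532,877
Holloway Unified SD: $532,877 × 0.01256 = $6,692.93512
Windmere Township: $532,877 × 0.00528 = $2,813.59056
City of Corbett: $532,877 × 0.0123 = $6,554.3871
Total = $6,692.93512 + $2,813.59056 + $6,554.3871 = $16,060.91278

$16,061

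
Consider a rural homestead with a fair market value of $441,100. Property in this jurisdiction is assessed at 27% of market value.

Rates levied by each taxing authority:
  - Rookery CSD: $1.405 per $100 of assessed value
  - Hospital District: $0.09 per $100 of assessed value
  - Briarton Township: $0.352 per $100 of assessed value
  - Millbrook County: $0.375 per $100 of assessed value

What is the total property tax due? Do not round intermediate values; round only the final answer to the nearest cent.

Assessed value = $441,100 × 0.27 = $119,097
Rookery CSD: $119,097 × 0.01405 = $1,673.31285
Hospital District: $119,097 × 0.0009 = $107.1873
Briarton Township: $119,097 × 0.00352 = $419.22144
Millbrook County: $119,097 × 0.00375 = $446.61375
Total = $1,673.31285 + $107.1873 + $419.22144 + $446.61375 = $2,646.33534

$2,646.34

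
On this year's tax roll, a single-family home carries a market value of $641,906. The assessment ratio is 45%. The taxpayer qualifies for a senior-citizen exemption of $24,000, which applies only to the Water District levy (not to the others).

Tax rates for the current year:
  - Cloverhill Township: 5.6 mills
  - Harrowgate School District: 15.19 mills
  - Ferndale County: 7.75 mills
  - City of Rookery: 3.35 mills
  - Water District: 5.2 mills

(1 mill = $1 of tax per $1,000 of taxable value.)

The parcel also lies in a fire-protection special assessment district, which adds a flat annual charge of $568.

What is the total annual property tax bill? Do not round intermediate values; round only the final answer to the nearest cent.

Assessed value = $641,906 × 0.45 = $288,857.7
Cloverhill Township: $288,857.7 × 0.0056 = $1,617.60312
Harrowgate School District: $288,857.7 × 0.01519 = $4,387.748463
Ferndale County: $288,857.7 × 0.00775 = $2,238.647175
City of Rookery: $288,857.7 × 0.00335 = $967.673295
Water District: ($288,857.7 − $24,000) × 0.0052 = $264,857.7 × 0.0052 = $1,377.26004
Levies subtotal = $10,588.932093
Total = $10,588.932093 + $568 = $11,156.932093

$11,156.93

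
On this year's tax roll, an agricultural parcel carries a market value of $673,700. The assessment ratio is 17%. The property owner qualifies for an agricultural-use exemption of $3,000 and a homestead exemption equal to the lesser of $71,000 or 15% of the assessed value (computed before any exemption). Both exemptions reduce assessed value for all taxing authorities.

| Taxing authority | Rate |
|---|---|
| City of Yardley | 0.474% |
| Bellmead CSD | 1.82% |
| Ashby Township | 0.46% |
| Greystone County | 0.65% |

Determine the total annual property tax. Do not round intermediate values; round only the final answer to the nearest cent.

Assessed value = $673,700 × 0.17 = $114,529
Homestead exemption = min($71,000, 15% × $114,529) = min($71,000, $17,179.35) = $17,179.35 (percentage binds)
Taxable value = $114,529 − $3,000 − $17,179.35 = $94,349.65
City of Yardley: $94,349.65 × 0.00474 = $447.217341
Bellmead CSD: $94,349.65 × 0.0182 = $1,717.16363
Ashby Township: $94,349.65 × 0.0046 = $434.00839
Greystone County: $94,349.65 × 0.0065 = $613.272725
Total = $3,211.662086

$3,211.66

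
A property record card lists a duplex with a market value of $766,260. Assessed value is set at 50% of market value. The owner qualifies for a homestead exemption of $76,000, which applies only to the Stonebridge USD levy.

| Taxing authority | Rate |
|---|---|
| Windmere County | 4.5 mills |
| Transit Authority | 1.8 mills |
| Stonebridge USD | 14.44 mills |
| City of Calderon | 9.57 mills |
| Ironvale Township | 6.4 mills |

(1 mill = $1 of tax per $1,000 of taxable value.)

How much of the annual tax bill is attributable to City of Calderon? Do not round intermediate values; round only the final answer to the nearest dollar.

$3,667

Assessed value = $766,260 × 0.5 = $383,130
City of Calderon taxable value = $383,130 (exemption does not apply)
City of Calderon levy = $383,130 × 0.00957 = $3,666.5541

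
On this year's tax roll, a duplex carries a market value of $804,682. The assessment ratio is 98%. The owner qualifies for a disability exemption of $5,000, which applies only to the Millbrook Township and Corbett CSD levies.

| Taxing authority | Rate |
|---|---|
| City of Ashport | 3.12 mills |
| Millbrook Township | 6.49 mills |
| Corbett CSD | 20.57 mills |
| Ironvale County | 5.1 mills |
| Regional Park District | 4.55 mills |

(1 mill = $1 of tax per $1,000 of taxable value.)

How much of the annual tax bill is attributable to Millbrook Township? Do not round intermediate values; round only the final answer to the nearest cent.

$5,085.49

Assessed value = $804,682 × 0.98 = $788,588.36
Millbrook Township taxable value = $788,588.36 − $5,000 = $783,588.36
Millbrook Township levy = $783,588.36 × 0.00649 = $5,085.4884564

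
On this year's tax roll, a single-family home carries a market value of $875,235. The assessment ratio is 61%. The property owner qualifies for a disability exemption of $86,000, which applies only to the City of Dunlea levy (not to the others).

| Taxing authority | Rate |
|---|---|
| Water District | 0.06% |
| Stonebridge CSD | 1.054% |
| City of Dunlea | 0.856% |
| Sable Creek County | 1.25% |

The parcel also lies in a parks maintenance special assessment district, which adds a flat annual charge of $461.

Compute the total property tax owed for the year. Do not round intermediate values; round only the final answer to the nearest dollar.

Assessed value = $875,235 × 0.61 = $533,893.35
Water District: $533,893.35 × 0.0006 = $320.33601
Stonebridge CSD: $533,893.35 × 0.01054 = $5,627.235909
City of Dunlea: ($533,893.35 − $86,000) × 0.00856 = $447,893.35 × 0.00856 = $3,833.967076
Sable Creek County: $533,893.35 × 0.0125 = $6,673.666875
Levies subtotal = $16,455.20587
Total = $16,455.20587 + $461 = $16,916.20587

$16,916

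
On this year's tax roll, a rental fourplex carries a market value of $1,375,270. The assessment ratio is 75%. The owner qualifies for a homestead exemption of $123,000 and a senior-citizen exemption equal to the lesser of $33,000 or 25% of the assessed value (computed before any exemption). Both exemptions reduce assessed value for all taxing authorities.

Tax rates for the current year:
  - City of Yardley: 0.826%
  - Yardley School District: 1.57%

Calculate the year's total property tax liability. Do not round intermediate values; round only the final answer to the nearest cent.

$20,975.84

Assessed value = $1,375,270 × 0.75 = $1,031,452.5
Senior-citizen exemption = min($33,000, 25% × $1,031,452.5) = min($33,000, $257,863.125) = $33,000 (dollar cap binds)
Taxable value = $1,031,452.5 − $123,000 − $33,000 = $875,452.5
City of Yardley: $875,452.5 × 0.00826 = $7,231.23765
Yardley School District: $875,452.5 × 0.0157 = $13,744.60425
Total = $20,975.8419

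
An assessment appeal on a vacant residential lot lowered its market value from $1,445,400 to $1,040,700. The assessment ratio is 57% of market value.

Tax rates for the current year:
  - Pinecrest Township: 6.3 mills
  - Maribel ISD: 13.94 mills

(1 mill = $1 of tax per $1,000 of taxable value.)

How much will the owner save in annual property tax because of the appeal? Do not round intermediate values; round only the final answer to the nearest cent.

Old assessed value = $1,445,400 × 0.57 = $823,878
New assessed value = $1,040,700 × 0.57 = $593,199
Combined rate = 0.0063 + 0.01394 = 0.02024
Old tax = $823,878 × 0.02024 = $16,675.29072
New tax = $593,199 × 0.02024 = $12,006.34776
Reduction = $16,675.29072 − $12,006.34776 = $4,668.94296

$4,668.94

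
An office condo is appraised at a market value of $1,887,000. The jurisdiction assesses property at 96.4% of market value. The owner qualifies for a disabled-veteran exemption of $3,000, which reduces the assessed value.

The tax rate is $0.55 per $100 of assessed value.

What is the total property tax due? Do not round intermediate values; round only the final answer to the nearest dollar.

$9,988

Assessed value = $1,887,000 × 0.964 = $1,819,068
Taxable value = $1,819,068 − $3,000 = $1,816,068
Tax = $1,816,068 × 0.0055 = $9,988.374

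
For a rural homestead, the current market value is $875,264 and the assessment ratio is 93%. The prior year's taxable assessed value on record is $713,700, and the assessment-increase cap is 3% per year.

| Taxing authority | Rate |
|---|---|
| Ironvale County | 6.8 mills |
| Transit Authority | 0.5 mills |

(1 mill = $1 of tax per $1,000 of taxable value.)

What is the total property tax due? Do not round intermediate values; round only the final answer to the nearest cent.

Uncapped assessed value = $875,264 × 0.93 = $813,995.52
Cap limit = $713,700 × 1.03 = $735,111
Taxable assessed value = min($813,995.52, $735,111) = $735,111 (cap binds)
Ironvale County: $735,111 × 0.0068 = $4,998.7548
Transit Authority: $735,111 × 0.0005 = $367.5555
Total = $5,366.3103

$5,366.31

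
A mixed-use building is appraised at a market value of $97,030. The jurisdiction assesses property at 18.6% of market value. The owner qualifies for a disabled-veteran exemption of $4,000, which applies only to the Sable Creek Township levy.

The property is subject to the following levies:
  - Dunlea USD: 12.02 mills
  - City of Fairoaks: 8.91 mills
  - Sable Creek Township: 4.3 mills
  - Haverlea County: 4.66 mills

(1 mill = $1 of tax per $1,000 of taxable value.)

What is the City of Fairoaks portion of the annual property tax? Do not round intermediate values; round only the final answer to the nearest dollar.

Assessed value = $97,030 × 0.186 = $18,047.58
City of Fairoaks taxable value = $18,047.58 (exemption does not apply)
City of Fairoaks levy = $18,047.58 × 0.00891 = $160.8039378

$161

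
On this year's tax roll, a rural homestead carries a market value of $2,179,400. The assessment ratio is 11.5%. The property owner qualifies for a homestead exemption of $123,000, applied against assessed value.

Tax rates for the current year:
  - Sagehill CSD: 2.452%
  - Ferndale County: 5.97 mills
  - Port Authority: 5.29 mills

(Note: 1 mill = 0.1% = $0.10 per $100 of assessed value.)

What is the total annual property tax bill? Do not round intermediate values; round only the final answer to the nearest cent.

$4,566.64

Assessed value = $2,179,400 × 0.115 = $250,631
Taxable value = $250,631 − $123,000 = $127,631
Sagehill CSD: $127,631 × 0.02452 = $3,129.51212
Ferndale County: $127,631 × 0.00597 = $761.95707
Port Authority: $127,631 × 0.00529 = $675.16799
Total = $4,566.63718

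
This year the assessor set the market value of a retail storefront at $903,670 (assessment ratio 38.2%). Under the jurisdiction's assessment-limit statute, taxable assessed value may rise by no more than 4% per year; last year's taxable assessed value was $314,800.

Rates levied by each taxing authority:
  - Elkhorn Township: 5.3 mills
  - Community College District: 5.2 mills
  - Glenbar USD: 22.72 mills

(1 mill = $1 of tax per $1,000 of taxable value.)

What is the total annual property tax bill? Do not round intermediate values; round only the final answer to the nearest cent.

$10,875.96

Uncapped assessed value = $903,670 × 0.382 = $345,201.94
Cap limit = $314,800 × 1.04 = $327,392
Taxable assessed value = min($345,201.94, $327,392) = $327,392 (cap binds)
Elkhorn Township: $327,392 × 0.0053 = $1,735.1776
Community College District: $327,392 × 0.0052 = $1,702.4384
Glenbar USD: $327,392 × 0.02272 = $7,438.34624
Total = $10,875.96224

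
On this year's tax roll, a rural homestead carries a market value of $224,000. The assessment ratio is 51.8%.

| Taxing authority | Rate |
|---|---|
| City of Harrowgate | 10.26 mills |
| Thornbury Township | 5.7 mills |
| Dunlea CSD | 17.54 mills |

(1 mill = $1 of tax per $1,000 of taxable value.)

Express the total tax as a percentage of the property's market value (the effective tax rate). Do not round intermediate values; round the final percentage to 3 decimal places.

Assessed value = $224,000 × 0.518 = $116,032
City of Harrowgate: $116,032 × 0.01026 = $1,190.48832
Thornbury Township: $116,032 × 0.0057 = $661.3824
Dunlea CSD: $116,032 × 0.01754 = $2,035.20128
Total tax = $3,887.072
Effective rate = $3,887.072 ÷ $224,000 = 1.735% of market value

1.735%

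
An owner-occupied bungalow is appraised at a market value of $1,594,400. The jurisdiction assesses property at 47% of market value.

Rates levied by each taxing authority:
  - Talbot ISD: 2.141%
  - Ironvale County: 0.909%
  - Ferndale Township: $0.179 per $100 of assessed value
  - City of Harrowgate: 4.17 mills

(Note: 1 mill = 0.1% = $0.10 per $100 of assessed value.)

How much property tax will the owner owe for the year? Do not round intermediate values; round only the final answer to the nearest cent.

Assessed value = $1,594,400 × 0.47 = $749,368
Talbot ISD: $749,368 × 0.02141 = $16,043.96888
Ironvale County: $749,368 × 0.00909 = $6,811.75512
Ferndale Township: $749,368 × 0.00179 = $1,341.36872
City of Harrowgate: $749,368 × 0.00417 = $3,124.86456
Total = $27,321.95728

$27,321.96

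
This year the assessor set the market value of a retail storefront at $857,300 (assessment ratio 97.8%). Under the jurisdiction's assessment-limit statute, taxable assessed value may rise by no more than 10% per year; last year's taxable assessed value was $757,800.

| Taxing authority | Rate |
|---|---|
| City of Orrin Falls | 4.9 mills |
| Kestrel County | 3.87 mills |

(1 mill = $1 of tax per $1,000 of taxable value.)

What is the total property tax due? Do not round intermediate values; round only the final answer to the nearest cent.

Uncapped assessed value = $857,300 × 0.978 = $838,439.4
Cap limit = $757,800 × 1.1 = $833,580
Taxable assessed value = min($838,439.4, $833,580) = $833,580 (cap binds)
City of Orrin Falls: $833,580 × 0.0049 = $4,084.542
Kestrel County: $833,580 × 0.00387 = $3,225.9546
Total = $7,310.4966

$7,310.50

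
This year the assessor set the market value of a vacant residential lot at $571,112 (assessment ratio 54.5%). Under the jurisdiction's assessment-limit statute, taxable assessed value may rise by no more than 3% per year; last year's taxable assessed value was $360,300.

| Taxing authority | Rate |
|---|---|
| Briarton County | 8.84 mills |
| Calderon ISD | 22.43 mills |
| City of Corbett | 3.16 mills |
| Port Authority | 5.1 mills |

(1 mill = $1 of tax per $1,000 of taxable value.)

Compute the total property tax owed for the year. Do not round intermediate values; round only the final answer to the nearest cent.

$12,303.95

Uncapped assessed value = $571,112 × 0.545 = $311,256.04
Cap limit = $360,300 × 1.03 = $371,109
Taxable assessed value = min($311,256.04, $371,109) = $311,256.04 (cap does not bind)
Briarton County: $311,256.04 × 0.00884 = $2,751.5033936
Calderon ISD: $311,256.04 × 0.02243 = $6,981.4729772
City of Corbett: $311,256.04 × 0.00316 = $983.5690864
Port Authority: $311,256.04 × 0.0051 = $1,587.405804
Total = $12,303.9512612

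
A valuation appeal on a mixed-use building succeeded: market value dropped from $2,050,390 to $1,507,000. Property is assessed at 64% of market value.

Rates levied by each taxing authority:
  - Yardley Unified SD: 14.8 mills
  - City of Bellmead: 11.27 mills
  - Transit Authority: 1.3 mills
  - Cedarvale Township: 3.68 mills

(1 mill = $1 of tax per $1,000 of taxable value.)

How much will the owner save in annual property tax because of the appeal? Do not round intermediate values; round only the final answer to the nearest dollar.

$10,798

Old assessed value = $2,050,390 × 0.64 = $1,312,249.6
New assessed value = $1,507,000 × 0.64 = $964,480
Combined rate = 0.0148 + 0.01127 + 0.0013 + 0.00368 = 0.03105
Old tax = $1,312,249.6 × 0.03105 = $40,745.35008
New tax = $964,480 × 0.03105 = $29,947.104
Reduction = $40,745.35008 − $29,947.104 = $10,798.24608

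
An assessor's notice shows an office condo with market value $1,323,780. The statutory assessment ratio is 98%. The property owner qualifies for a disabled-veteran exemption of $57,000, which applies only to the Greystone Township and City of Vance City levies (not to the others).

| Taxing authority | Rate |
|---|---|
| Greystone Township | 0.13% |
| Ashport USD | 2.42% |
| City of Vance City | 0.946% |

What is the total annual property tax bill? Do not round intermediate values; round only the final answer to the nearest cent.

$44,740.44

Assessed value = $1,323,780 × 0.98 = $1,297,304.4
Greystone Township: ($1,297,304.4 − $57,000) × 0.0013 = $1,240,304.4 × 0.0013 = $1,612.39572
Ashport USD: $1,297,304.4 × 0.0242 = $31,394.76648
City of Vance City: ($1,297,304.4 − $57,000) × 0.00946 = $1,240,304.4 × 0.00946 = $11,733.279624
Total = $44,740.441824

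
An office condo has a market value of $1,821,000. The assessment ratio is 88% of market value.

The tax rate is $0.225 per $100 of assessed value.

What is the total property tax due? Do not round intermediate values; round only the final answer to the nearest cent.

$3,605.58

Assessed value = $1,821,000 × 0.88 = $1,602,480
Tax = $1,602,480 × 0.00225 = $3,605.58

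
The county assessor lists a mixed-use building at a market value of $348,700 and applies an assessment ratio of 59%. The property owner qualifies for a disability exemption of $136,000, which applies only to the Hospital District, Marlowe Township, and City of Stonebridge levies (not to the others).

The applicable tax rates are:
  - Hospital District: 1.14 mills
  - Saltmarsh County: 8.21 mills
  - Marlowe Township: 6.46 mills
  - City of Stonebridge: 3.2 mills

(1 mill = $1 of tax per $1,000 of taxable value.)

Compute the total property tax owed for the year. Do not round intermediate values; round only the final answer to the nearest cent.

$2,442.18

Assessed value = $348,700 × 0.59 = $205,733
Hospital District: ($205,733 − $136,000) × 0.00114 = $69,733 × 0.00114 = $79.49562
Saltmarsh County: $205,733 × 0.00821 = $1,689.06793
Marlowe Township: ($205,733 − $136,000) × 0.00646 = $69,733 × 0.00646 = $450.47518
City of Stonebridge: ($205,733 − $136,000) × 0.0032 = $69,733 × 0.0032 = $223.1456
Total = $2,442.18433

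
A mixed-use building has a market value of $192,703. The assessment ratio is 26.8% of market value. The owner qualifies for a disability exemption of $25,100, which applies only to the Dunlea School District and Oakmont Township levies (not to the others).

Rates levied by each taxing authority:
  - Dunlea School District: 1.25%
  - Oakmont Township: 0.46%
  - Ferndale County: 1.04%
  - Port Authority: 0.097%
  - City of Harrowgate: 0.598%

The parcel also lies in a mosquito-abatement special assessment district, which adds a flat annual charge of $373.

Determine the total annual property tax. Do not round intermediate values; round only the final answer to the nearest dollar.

Assessed value = $192,703 × 0.268 = $51,644.404
Dunlea School District: ($51,644.404 − $25,100) × 0.0125 = $26,544.404 × 0.0125 = $331.80505
Oakmont Township: ($51,644.404 − $25,100) × 0.0046 = $26,544.404 × 0.0046 = $122.1042584
Ferndale County: $51,644.404 × 0.0104 = $537.1018016
Port Authority: $51,644.404 × 0.00097 = $50.09507188
City of Harrowgate: $51,644.404 × 0.00598 = $308.83353592
Levies subtotal = $1,349.9397178
Total = $1,349.9397178 + $373 = $1,722.9397178

$1,723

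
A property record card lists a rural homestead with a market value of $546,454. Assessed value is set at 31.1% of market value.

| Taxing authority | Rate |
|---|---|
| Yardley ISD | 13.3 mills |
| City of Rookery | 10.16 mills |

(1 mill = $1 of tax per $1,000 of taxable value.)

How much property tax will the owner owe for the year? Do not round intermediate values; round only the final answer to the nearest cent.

Assessed value = $546,454 × 0.311 = $169,947.194
Yardley ISD: $169,947.194 × 0.0133 = $2,260.2976802
City of Rookery: $169,947.194 × 0.01016 = $1,726.66349104
Total = $2,260.2976802 + $1,726.66349104 = $3,986.96117124

$3,986.96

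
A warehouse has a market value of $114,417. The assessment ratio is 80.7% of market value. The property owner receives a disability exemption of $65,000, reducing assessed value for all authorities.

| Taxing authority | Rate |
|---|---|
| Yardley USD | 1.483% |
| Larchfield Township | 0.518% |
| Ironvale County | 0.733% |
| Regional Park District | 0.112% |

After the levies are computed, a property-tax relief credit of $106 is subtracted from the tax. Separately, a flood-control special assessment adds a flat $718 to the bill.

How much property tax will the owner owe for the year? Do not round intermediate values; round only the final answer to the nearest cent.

Assessed value = $114,417 × 0.807 = $92,334.519
Taxable value = $92,334.519 − $65,000 = $27,334.519
Yardley USD: $27,334.519 × 0.01483 = $405.37091677
Larchfield Township: $27,334.519 × 0.00518 = $141.59280842
Ironvale County: $27,334.519 × 0.00733 = $200.36202427
Regional Park District: $27,334.519 × 0.00112 = $30.61466128
Levies subtotal = $777.94041074
After credit = $777.94041074 − $106 = $671.94041074
Total = $671.94041074 + $718 = $1,389.94041074

$1,389.94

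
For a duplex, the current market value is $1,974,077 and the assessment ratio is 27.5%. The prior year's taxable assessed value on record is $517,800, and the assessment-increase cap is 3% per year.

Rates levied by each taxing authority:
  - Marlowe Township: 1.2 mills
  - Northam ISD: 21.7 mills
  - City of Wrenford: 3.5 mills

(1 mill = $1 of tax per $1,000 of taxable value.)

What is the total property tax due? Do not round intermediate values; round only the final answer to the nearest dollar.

Uncapped assessed value = $1,974,077 × 0.275 = $542,871.175
Cap limit = $517,800 × 1.03 = $533,334
Taxable assessed value = min($542,871.175, $533,334) = $533,334 (cap binds)
Marlowe Township: $533,334 × 0.0012 = $640.0008
Northam ISD: $533,334 × 0.0217 = $11,573.3478
City of Wrenford: $533,334 × 0.0035 = $1,866.669
Total = $14,080.0176

$14,080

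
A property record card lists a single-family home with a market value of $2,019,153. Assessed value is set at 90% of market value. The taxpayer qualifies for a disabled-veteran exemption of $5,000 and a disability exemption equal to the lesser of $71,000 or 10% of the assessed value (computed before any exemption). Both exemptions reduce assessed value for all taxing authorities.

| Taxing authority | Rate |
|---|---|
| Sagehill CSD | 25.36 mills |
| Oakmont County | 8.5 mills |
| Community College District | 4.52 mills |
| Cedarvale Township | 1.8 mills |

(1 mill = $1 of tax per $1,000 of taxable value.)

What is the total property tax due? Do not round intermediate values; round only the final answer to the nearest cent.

Assessed value = $2,019,153 × 0.9 = $1,817,237.7
Disability exemption = min($71,000, 10% × $1,817,237.7) = min($71,000, $181,723.77) = $71,000 (dollar cap binds)
Taxable value = $1,817,237.7 − $5,000 − $71,000 = $1,741,237.7
Sagehill CSD: $1,741,237.7 × 0.02536 = $44,157.788072
Oakmont County: $1,741,237.7 × 0.0085 = $14,800.52045
Community College District: $1,741,237.7 × 0.00452 = $7,870.394404
Cedarvale Township: $1,741,237.7 × 0.0018 = $3,134.22786
Total = $69,962.930786

$69,962.93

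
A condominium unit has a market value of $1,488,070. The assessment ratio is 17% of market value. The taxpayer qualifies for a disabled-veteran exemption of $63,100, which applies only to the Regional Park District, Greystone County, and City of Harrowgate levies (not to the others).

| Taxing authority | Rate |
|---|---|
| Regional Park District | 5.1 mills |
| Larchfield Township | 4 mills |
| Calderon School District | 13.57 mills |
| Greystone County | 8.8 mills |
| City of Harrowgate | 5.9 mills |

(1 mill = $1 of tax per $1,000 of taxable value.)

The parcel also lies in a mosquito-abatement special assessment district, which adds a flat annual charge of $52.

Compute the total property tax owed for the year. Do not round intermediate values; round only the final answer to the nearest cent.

$8,256.18

Assessed value = $1,488,070 × 0.17 = $252,971.9
Regional Park District: ($252,971.9 − $63,100) × 0.0051 = $189,871.9 × 0.0051 = $968.34669
Larchfield Township: $252,971.9 × 0.004 = $1,011.8876
Calderon School District: $252,971.9 × 0.01357 = $3,432.828683
Greystone County: ($252,971.9 − $63,100) × 0.0088 = $189,871.9 × 0.0088 = $1,670.87272
City of Harrowgate: ($252,971.9 − $63,100) × 0.0059 = $189,871.9 × 0.0059 = $1,120.24421
Levies subtotal = $8,204.179903
Total = $8,204.179903 + $52 = $8,256.179903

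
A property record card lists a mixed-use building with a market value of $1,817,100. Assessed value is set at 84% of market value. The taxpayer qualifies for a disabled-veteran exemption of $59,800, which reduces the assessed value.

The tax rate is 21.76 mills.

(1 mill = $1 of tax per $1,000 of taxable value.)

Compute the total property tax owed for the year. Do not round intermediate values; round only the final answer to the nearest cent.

$31,912.43

Assessed value = $1,817,100 × 0.84 = $1,526,364
Taxable value = $1,526,364 − $59,800 = $1,466,564
Tax = $1,466,564 × 0.02176 = $31,912.43264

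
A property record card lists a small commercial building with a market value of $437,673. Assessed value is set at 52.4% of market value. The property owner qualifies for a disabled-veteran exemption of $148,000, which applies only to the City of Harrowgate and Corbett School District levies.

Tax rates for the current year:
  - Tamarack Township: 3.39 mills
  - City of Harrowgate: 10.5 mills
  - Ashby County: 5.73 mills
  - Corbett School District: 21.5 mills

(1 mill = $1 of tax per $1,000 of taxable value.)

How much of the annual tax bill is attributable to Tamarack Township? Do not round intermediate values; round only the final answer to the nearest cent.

$777.46

Assessed value = $437,673 × 0.524 = $229,340.652
Tamarack Township taxable value = $229,340.652 (exemption does not apply)
Tamarack Township levy = $229,340.652 × 0.00339 = $777.46481028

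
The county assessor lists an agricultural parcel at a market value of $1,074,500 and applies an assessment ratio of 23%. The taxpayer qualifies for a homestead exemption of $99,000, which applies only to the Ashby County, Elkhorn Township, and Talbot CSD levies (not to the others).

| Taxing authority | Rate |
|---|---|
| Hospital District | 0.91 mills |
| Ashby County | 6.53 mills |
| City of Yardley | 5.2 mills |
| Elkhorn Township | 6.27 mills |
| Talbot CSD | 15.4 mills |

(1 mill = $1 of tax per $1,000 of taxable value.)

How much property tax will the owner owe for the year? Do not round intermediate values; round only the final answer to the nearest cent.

Assessed value = $1,074,500 × 0.23 = $247,135
Hospital District: $247,135 × 0.00091 = $224.89285
Ashby County: ($247,135 − $99,000) × 0.00653 = $148,135 × 0.00653 = $967.32155
City of Yardley: $247,135 × 0.0052 = $1,285.102
Elkhorn Township: ($247,135 − $99,000) × 0.00627 = $148,135 × 0.00627 = $928.80645
Talbot CSD: ($247,135 − $99,000) × 0.0154 = $148,135 × 0.0154 = $2,281.279
Total = $5,687.40185

$5,687.40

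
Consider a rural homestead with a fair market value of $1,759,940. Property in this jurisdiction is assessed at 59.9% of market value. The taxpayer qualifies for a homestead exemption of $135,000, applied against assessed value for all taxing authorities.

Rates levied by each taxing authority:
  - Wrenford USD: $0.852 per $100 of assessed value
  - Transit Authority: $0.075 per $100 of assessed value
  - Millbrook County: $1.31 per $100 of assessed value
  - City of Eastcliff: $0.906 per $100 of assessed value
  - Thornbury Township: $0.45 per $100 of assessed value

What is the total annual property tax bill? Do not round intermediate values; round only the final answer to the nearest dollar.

$33,027

Assessed value = $1,759,940 × 0.599 = $1,054,204.06
Taxable value = $1,054,204.06 − $135,000 = $919,204.06
Wrenford USD: $919,204.06 × 0.00852 = $7,831.6185912
Transit Authority: $919,204.06 × 0.00075 = $689.403045
Millbrook County: $919,204.06 × 0.0131 = $12,041.573186
City of Eastcliff: $919,204.06 × 0.00906 = $8,327.9887836
Thornbury Township: $919,204.06 × 0.0045 = $4,136.41827
Total = $7,831.6185912 + $689.403045 + $12,041.573186 + $8,327.9887836 + $4,136.41827 = $33,027.0018758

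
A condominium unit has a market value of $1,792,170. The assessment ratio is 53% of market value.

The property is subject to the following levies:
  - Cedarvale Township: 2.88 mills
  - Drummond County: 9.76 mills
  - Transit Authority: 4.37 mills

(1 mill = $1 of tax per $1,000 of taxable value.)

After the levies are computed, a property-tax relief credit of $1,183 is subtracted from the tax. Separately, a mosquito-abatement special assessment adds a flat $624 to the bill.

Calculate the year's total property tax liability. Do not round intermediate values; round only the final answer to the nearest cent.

Assessed value = $1,792,170 × 0.53 = $949,850.1
Cedarvale Township: $949,850.1 × 0.00288 = $2,735.568288
Drummond County: $949,850.1 × 0.00976 = $9,270.536976
Transit Authority: $949,850.1 × 0.00437 = $4,150.844937
Levies subtotal = $16,156.950201
After credit = $16,156.950201 − $1,183 = $14,973.950201
Total = $14,973.950201 + $624 = $15,597.950201

$15,597.95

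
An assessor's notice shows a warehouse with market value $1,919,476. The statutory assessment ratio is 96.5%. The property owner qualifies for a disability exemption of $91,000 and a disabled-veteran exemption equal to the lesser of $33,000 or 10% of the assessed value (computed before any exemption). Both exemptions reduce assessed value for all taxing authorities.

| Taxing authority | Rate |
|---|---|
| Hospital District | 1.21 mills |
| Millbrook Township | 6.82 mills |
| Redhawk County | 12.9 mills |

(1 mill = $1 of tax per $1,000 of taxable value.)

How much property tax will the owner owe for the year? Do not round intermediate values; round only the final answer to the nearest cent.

Assessed value = $1,919,476 × 0.965 = $1,852,294.34
Disabled-veteran exemption = min($33,000, 10% × $1,852,294.34) = min($33,000, $185,229.434) = $33,000 (dollar cap binds)
Taxable value = $1,852,294.34 − $91,000 − $33,000 = $1,728,294.34
Hospital District: $1,728,294.34 × 0.00121 = $2,091.2361514
Millbrook Township: $1,728,294.34 × 0.00682 = $11,786.9673988
Redhawk County: $1,728,294.34 × 0.0129 = $22,294.996986
Total = $36,173.2005362

$36,173.20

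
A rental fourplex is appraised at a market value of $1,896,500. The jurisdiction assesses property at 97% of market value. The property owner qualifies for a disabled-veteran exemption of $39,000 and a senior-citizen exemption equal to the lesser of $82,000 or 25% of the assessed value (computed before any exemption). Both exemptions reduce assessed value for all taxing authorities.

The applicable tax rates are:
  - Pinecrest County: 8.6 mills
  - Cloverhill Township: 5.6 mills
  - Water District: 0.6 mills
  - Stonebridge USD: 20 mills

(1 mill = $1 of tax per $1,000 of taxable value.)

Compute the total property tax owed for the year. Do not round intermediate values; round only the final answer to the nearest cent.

Assessed value = $1,896,500 × 0.97 = $1,839,605
Senior-citizen exemption = min($82,000, 25% × $1,839,605) = min($82,000, $459,901.25) = $82,000 (dollar cap binds)
Taxable value = $1,839,605 − $39,000 − $82,000 = $1,718,605
Pinecrest County: $1,718,605 × 0.0086 = $14,780.003
Cloverhill Township: $1,718,605 × 0.0056 = $9,624.188
Water District: $1,718,605 × 0.0006 = $1,031.163
Stonebridge USD: $1,718,605 × 0.02 = $34,372.1
Total = $59,807.454

$59,807.45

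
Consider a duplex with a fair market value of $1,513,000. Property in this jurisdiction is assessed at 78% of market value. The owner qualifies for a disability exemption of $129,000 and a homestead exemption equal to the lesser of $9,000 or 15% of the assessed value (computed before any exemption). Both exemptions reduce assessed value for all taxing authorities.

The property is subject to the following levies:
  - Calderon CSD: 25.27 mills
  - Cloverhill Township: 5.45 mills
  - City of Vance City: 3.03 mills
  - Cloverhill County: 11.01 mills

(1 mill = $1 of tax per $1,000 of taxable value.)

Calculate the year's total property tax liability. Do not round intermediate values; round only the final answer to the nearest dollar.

$46,646

Assessed value = $1,513,000 × 0.78 = $1,180,140
Homestead exemption = min($9,000, 15% × $1,180,140) = min($9,000, $177,021) = $9,000 (dollar cap binds)
Taxable value = $1,180,140 − $129,000 − $9,000 = $1,042,140
Calderon CSD: $1,042,140 × 0.02527 = $26,334.8778
Cloverhill Township: $1,042,140 × 0.00545 = $5,679.663
City of Vance City: $1,042,140 × 0.00303 = $3,157.6842
Cloverhill County: $1,042,140 × 0.01101 = $11,473.9614
Total = $46,646.1864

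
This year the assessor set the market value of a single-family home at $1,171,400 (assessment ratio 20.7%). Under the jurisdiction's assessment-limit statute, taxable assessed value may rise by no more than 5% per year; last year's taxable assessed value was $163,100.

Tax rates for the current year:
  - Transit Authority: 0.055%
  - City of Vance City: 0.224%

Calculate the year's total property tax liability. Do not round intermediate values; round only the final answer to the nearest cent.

Uncapped assessed value = $1,171,400 × 0.207 = $242,479.8
Cap limit = $163,100 × 1.05 = $171,255
Taxable assessed value = min($242,479.8, $171,255) = $171,255 (cap binds)
Transit Authority: $171,255 × 0.00055 = $94.19025
City of Vance City: $171,255 × 0.00224 = $383.6112
Total = $477.80145

$477.80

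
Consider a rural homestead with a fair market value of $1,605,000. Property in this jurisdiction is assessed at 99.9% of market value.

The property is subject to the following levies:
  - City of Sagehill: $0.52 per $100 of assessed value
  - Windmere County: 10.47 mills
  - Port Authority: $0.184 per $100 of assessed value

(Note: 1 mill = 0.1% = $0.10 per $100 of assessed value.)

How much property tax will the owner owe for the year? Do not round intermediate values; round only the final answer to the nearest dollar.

$28,075

Assessed value = $1,605,000 × 0.999 = $1,603,395
City of Sagehill: $1,603,395 × 0.0052 = $8,337.654
Windmere County: $1,603,395 × 0.01047 = $16,787.54565
Port Authority: $1,603,395 × 0.00184 = $2,950.2468
Total = $28,075.44645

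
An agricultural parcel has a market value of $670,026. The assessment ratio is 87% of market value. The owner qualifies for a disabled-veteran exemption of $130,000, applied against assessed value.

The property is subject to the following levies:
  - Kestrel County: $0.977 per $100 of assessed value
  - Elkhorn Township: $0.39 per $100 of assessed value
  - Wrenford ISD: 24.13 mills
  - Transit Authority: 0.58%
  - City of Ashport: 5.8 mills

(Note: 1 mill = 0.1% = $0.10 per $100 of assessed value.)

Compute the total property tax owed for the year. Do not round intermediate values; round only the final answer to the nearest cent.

$22,374.38

Assessed value = $670,026 × 0.87 = $582,922.62
Taxable value = $582,922.62 − $130,000 = $452,922.62
Kestrel County: $452,922.62 × 0.00977 = $4,425.0539974
Elkhorn Township: $452,922.62 × 0.0039 = $1,766.398218
Wrenford ISD: $452,922.62 × 0.02413 = $10,929.0228206
Transit Authority: $452,922.62 × 0.0058 = $2,626.951196
City of Ashport: $452,922.62 × 0.0058 = $2,626.951196
Total = $22,374.377428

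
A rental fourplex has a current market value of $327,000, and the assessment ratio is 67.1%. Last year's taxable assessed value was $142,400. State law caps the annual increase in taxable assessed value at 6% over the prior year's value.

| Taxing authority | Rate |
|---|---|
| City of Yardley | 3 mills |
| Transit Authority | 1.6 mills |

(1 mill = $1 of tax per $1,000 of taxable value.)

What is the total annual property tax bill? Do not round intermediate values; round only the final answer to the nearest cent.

Uncapped assessed value = $327,000 × 0.671 = $219,417
Cap limit = $142,400 × 1.06 = $150,944
Taxable assessed value = min($219,417, $150,944) = $150,944 (cap binds)
City of Yardley: $150,944 × 0.003 = $452.832
Transit Authority: $150,944 × 0.0016 = $241.5104
Total = $694.3424

$694.34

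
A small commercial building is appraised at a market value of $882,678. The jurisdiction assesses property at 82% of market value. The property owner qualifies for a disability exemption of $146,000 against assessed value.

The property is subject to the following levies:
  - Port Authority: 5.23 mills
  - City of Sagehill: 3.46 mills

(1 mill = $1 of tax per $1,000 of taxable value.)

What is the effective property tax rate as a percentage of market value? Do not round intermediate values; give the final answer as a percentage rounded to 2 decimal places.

0.57%

Assessed value = $882,678 × 0.82 = $723,795.96
Taxable value = $723,795.96 − $146,000 = $577,795.96
Port Authority: $577,795.96 × 0.00523 = $3,021.8728708
City of Sagehill: $577,795.96 × 0.00346 = $1,999.1740216
Total tax = $5,021.0468924
Effective rate = $5,021.0468924 ÷ $882,678 = 0.57% of market value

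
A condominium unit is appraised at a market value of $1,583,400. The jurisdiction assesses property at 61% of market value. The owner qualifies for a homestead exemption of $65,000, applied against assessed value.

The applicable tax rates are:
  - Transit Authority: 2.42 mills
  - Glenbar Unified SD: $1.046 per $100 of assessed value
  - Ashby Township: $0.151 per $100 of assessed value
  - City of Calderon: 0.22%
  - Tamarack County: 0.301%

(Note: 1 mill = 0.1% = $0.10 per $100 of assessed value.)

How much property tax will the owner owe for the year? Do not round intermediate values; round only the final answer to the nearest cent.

Assessed value = $1,583,400 × 0.61 = $965,874
Taxable value = $965,874 − $65,000 = $900,874
Transit Authority: $900,874 × 0.00242 = $2,180.11508
Glenbar Unified SD: $900,874 × 0.01046 = $9,423.14204
Ashby Township: $900,874 × 0.00151 = $1,360.31974
City of Calderon: $900,874 × 0.0022 = $1,981.9228
Tamarack County: $900,874 × 0.00301 = $2,711.63074
Total = $17,657.1304

$17,657.13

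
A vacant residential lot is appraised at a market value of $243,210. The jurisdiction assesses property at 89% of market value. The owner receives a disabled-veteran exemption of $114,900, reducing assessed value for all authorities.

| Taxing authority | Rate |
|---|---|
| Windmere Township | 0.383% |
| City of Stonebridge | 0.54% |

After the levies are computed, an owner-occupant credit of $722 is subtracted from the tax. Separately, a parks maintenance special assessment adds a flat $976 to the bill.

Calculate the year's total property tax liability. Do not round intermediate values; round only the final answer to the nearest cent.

Assessed value = $243,210 × 0.89 = $216,456.9
Taxable value = $216,456.9 − $114,900 = $101,556.9
Windmere Township: $101,556.9 × 0.00383 = $388.962927
City of Stonebridge: $101,556.9 × 0.0054 = $548.40726
Levies subtotal = $937.370187
After credit = $937.370187 − $722 = $215.370187
Total = $215.370187 + $976 = $1,191.370187

$1,191.37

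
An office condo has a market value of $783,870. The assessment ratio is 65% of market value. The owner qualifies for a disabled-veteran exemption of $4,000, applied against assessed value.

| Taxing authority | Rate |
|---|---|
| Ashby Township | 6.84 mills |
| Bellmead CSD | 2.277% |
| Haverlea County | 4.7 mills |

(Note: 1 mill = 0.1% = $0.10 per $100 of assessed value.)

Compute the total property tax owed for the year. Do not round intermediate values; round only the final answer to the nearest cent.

Assessed value = $783,870 × 0.65 = $509,515.5
Taxable value = $509,515.5 − $4,000 = $505,515.5
Ashby Township: $505,515.5 × 0.00684 = $3,457.72602
Bellmead CSD: $505,515.5 × 0.02277 = $11,510.587935
Haverlea County: $505,515.5 × 0.0047 = $2,375.92285
Total = $17,344.236805

$17,344.24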